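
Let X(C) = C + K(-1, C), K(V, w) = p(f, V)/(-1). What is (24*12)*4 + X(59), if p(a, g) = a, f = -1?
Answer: 1212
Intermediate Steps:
K(V, w) = 1 (K(V, w) = -1/(-1) = -1*(-1) = 1)
X(C) = 1 + C (X(C) = C + 1 = 1 + C)
(24*12)*4 + X(59) = (24*12)*4 + (1 + 59) = 288*4 + 60 = 1152 + 60 = 1212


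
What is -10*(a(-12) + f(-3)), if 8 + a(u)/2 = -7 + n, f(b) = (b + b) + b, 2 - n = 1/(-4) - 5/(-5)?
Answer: 365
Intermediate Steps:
n = 5/4 (n = 2 - (1/(-4) - 5/(-5)) = 2 - (1*(-1/4) - 5*(-1/5)) = 2 - (-1/4 + 1) = 2 - 1*3/4 = 2 - 3/4 = 5/4 ≈ 1.2500)
f(b) = 3*b (f(b) = 2*b + b = 3*b)
a(u) = -55/2 (a(u) = -16 + 2*(-7 + 5/4) = -16 + 2*(-23/4) = -16 - 23/2 = -55/2)
-10*(a(-12) + f(-3)) = -10*(-55/2 + 3*(-3)) = -10*(-55/2 - 9) = -10*(-73/2) = 365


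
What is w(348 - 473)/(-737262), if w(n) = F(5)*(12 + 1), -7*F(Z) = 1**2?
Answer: 13/5160834 ≈ 2.5190e-6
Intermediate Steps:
F(Z) = -1/7 (F(Z) = -1/7*1**2 = -1/7*1 = -1/7)
w(n) = -13/7 (w(n) = -(12 + 1)/7 = -1/7*13 = -13/7)
w(348 - 473)/(-737262) = -13/7/(-737262) = -13/7*(-1/737262) = 13/5160834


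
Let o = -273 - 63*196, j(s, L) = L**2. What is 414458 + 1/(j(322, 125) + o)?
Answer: 1245031833/3004 ≈ 4.1446e+5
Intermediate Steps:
o = -12621 (o = -273 - 12348 = -12621)
414458 + 1/(j(322, 125) + o) = 414458 + 1/(125**2 - 12621) = 414458 + 1/(15625 - 12621) = 414458 + 1/3004 = 1245031833/3004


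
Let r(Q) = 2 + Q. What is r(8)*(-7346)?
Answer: -73460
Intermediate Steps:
r(8)*(-7346) = (2 + 8)*(-7346) = 10*(-7346) = -73460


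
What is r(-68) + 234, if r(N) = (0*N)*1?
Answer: 234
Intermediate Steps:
r(N) = 0 (r(N) = 0*1 = 0)
r(-68) + 234 = 0 + 234 = 234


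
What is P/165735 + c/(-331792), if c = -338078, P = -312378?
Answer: -7935527341/9164924520 ≈ -0.86586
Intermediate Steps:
P/165735 + c/(-331792) = -312378/165735 - 338078/(-331792) = -312378*1/165735 - 338078*(-1/331792) = -104126/55245 + 169039/165896 = -7935527341/9164924520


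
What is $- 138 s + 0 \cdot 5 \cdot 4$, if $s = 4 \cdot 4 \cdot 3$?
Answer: $-6624$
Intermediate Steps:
$s = 48$ ($s = 16 \cdot 3 = 48$)
$- 138 s + 0 \cdot 5 \cdot 4 = \left(-138\right) 48 + 0 \cdot 5 \cdot 4 = -6624 + 0 \cdot 4 = -6624 + 0 = -6624$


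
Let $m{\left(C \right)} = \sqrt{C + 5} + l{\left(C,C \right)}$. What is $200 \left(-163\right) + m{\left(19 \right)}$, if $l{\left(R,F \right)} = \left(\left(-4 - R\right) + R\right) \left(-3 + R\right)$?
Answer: $-32664 + 2 \sqrt{6} \approx -32659.0$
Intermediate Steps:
$l{\left(R,F \right)} = 12 - 4 R$ ($l{\left(R,F \right)} = - 4 \left(-3 + R\right) = 12 - 4 R$)
$m{\left(C \right)} = 12 + \sqrt{5 + C} - 4 C$ ($m{\left(C \right)} = \sqrt{C + 5} - \left(-12 + 4 C\right) = \sqrt{5 + C} - \left(-12 + 4 C\right) = 12 + \sqrt{5 + C} - 4 C$)
$200 \left(-163\right) + m{\left(19 \right)} = 200 \left(-163\right) + \left(12 + \sqrt{5 + 19} - 76\right) = -32600 + \left(12 + \sqrt{24} - 76\right) = -32600 + \left(12 + 2 \sqrt{6} - 76\right) = -32600 - \left(64 - 2 \sqrt{6}\right) = -32664 + 2 \sqrt{6}$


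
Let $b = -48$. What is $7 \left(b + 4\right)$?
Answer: $-308$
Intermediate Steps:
$7 \left(b + 4\right) = 7 \left(-48 + 4\right) = 7 \left(-44\right) = -308$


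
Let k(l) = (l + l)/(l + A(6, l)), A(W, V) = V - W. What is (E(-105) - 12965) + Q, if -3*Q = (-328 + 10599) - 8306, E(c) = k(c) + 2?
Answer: -490213/36 ≈ -13617.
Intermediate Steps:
k(l) = 2*l/(-6 + 2*l) (k(l) = (l + l)/(l + (l - 1*6)) = (2*l)/(l + (l - 6)) = (2*l)/(l + (-6 + l)) = (2*l)/(-6 + 2*l) = 2*l/(-6 + 2*l))
E(c) = 2 + c/(-3 + c) (E(c) = c/(-3 + c) + 2 = 2 + c/(-3 + c))
Q = -655 (Q = -((-328 + 10599) - 8306)/3 = -(10271 - 8306)/3 = -⅓*1965 = -655)
(E(-105) - 12965) + Q = (3*(-2 - 105)/(-3 - 105) - 12965) - 655 = (3*(-107)/(-108) - 12965) - 655 = (3*(-1/108)*(-107) - 12965) - 655 = (107/36 - 12965) - 655 = -466633/36 - 655 = -490213/36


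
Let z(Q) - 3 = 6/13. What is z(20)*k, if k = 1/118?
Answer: 45/1534 ≈ 0.029335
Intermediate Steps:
z(Q) = 45/13 (z(Q) = 3 + 6/13 = 45/13)
k = 1/118 ≈ 0.0084746
z(20)*k = (45/13)*(1/118) = 45/1534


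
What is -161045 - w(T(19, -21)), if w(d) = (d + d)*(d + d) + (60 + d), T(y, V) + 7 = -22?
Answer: -164440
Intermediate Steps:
T(y, V) = -29 (T(y, V) = -7 - 22 = -29)
w(d) = 60 + d + 4*d**2 (w(d) = (2*d)*(2*d) + (60 + d) = 4*d**2 + (60 + d) = 60 + d + 4*d**2)
-161045 - w(T(19, -21)) = -161045 - (60 - 29 + 4*(-29)**2) = -161045 - (60 - 29 + 4*841) = -161045 - (60 - 29 + 3364) = -161045 - 1*3395 = -161045 - 3395 = -164440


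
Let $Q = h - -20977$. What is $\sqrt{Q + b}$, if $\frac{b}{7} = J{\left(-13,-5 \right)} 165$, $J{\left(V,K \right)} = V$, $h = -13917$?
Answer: $i \sqrt{7955} \approx 89.191 i$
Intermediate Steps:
$Q = 7060$ ($Q = -13917 - -20977 = -13917 + 20977 = 7060$)
$b = -15015$ ($b = 7 \left(\left(-13\right) 165\right) = 7 \left(-2145\right) = -15015$)
$\sqrt{Q + b} = \sqrt{7060 - 15015} = \sqrt{-7955} = i \sqrt{7955}$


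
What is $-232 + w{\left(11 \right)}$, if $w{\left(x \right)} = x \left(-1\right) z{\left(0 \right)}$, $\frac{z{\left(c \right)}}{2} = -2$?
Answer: $-188$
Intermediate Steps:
$z{\left(c \right)} = -4$ ($z{\left(c \right)} = 2 \left(-2\right) = -4$)
$w{\left(x \right)} = 4 x$ ($w{\left(x \right)} = x \left(-1\right) \left(-4\right) = - x \left(-4\right) = 4 x$)
$-232 + w{\left(11 \right)} = -232 + 4 \cdot 11 = -232 + 44 = -188$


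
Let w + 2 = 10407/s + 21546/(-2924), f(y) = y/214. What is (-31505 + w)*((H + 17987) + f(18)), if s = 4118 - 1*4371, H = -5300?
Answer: -466025500667235/1164053 ≈ -4.0035e+8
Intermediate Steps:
s = -253 (s = 4118 - 4371 = -253)
f(y) = y/214 (f(y) = y*(1/214) = y/214)
w = -18680375/369886 (w = -2 + (10407/(-253) + 21546/(-2924)) = -2 + (10407*(-1/253) + 21546*(-1/2924)) = -2 + (-10407/253 - 10773/1462) = -2 - 17940603/369886 = -18680375/369886 ≈ -50.503)
(-31505 + w)*((H + 17987) + f(18)) = (-31505 - 18680375/369886)*((-5300 + 17987) + (1/214)*18) = -11671938805*(12687 + 9/107)/369886 = -11671938805/369886*1357518/107 = -466025500667235/1164053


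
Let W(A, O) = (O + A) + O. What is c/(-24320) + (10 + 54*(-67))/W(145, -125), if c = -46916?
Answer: 4633637/127680 ≈ 36.291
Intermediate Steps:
W(A, O) = A + 2*O (W(A, O) = (A + O) + O = A + 2*O)
c/(-24320) + (10 + 54*(-67))/W(145, -125) = -46916/(-24320) + (10 + 54*(-67))/(145 + 2*(-125)) = -46916*(-1/24320) + (10 - 3618)/(145 - 250) = 11729/6080 - 3608/(-105) = 11729/6080 - 3608*(-1/105) = 11729/6080 + 3608/105 = 4633637/127680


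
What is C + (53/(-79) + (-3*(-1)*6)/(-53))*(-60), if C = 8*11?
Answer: 622316/4187 ≈ 148.63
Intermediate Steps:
C = 88
C + (53/(-79) + (-3*(-1)*6)/(-53))*(-60) = 88 + (53/(-79) + (-3*(-1)*6)/(-53))*(-60) = 88 + (53*(-1/79) + (3*6)*(-1/53))*(-60) = 88 + (-53/79 + 18*(-1/53))*(-60) = 88 + (-53/79 - 18/53)*(-60) = 88 - 4231/4187*(-60) = 88 + 253860/4187 = 622316/4187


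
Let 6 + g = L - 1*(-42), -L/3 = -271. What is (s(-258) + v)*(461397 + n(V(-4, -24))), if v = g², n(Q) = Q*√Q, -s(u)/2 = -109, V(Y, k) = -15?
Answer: 332676003543 - 10815285*I*√15 ≈ 3.3268e+11 - 4.1887e+7*I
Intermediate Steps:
L = 813 (L = -3*(-271) = 813)
g = 849 (g = -6 + (813 - 1*(-42)) = -6 + (813 + 42) = -6 + 855 = 849)
s(u) = 218 (s(u) = -2*(-109) = 218)
n(Q) = Q^(3/2)
v = 720801 (v = 849² = 720801)
(s(-258) + v)*(461397 + n(V(-4, -24))) = (218 + 720801)*(461397 + (-15)^(3/2)) = 721019*(461397 - 15*I*√15) = 332676003543 - 10815285*I*√15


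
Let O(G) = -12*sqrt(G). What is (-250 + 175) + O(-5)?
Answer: -75 - 12*I*sqrt(5) ≈ -75.0 - 26.833*I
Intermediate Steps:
(-250 + 175) + O(-5) = (-250 + 175) - 12*I*sqrt(5) = -75 - 12*I*sqrt(5)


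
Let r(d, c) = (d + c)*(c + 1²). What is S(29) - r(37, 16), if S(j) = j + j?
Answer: -843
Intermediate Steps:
S(j) = 2*j
r(d, c) = (1 + c)*(c + d) (r(d, c) = (c + d)*(c + 1) = (c + d)*(1 + c) = (1 + c)*(c + d))
S(29) - r(37, 16) = 2*29 - (16 + 37 + 16² + 16*37) = 58 - (16 + 37 + 256 + 592) = 58 - 1*901 = 58 - 901 = -843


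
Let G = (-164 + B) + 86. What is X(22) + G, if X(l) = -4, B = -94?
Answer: -176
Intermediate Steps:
G = -172 (G = (-164 - 94) + 86 = -258 + 86 = -172)
X(22) + G = -4 - 172 = -176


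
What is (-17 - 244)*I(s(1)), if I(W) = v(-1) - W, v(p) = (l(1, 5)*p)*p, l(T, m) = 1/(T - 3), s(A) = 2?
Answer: 1305/2 ≈ 652.50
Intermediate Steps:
l(T, m) = 1/(-3 + T)
v(p) = -p²/2 (v(p) = (p/(-3 + 1))*p = (p/(-2))*p = (-p/2)*p = -p²/2)
I(W) = -½ - W (I(W) = -½*(-1)² - W = -½*1 - W = -½ - W)
(-17 - 244)*I(s(1)) = (-17 - 244)*(-½ - 1*2) = -261*(-½ - 2) = -261*(-5/2) = 1305/2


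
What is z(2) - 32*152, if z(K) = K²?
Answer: -4860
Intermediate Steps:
z(2) - 32*152 = 2² - 32*152 = 4 - 4864 = -4860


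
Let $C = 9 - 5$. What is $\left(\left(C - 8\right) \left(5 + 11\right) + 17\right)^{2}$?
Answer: $2209$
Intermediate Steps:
$C = 4$
$\left(\left(C - 8\right) \left(5 + 11\right) + 17\right)^{2} = \left(\left(4 - 8\right) \left(5 + 11\right) + 17\right)^{2} = \left(\left(-4\right) 16 + 17\right)^{2} = \left(-64 + 17\right)^{2} = \left(-47\right)^{2} = 2209$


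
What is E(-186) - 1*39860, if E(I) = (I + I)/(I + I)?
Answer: -39859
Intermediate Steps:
E(I) = 1 (E(I) = (2*I)/((2*I)) = (2*I)*(1/(2*I)) = 1)
E(-186) - 1*39860 = 1 - 1*39860 = 1 - 39860 = -39859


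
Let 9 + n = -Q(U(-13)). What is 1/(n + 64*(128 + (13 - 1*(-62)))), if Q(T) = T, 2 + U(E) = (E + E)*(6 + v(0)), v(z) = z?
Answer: 1/13141 ≈ 7.6098e-5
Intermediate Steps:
U(E) = -2 + 12*E (U(E) = -2 + (E + E)*(6 + 0) = -2 + (2*E)*6 = -2 + 12*E)
n = 149 (n = -9 - (-2 + 12*(-13)) = -9 - (-2 - 156) = -9 - 1*(-158) = -9 + 158 = 149)
1/(n + 64*(128 + (13 - 1*(-62)))) = 1/(149 + 64*(128 + (13 - 1*(-62)))) = 1/(149 + 64*(128 + (13 + 62))) = 1/(149 + 64*(128 + 75)) = 1/(149 + 64*203) = 1/(149 + 12992) = 1/13141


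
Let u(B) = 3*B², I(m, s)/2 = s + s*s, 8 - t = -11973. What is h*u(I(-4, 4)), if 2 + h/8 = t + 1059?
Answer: 500659200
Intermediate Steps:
t = 11981 (t = 8 - 1*(-11973) = 8 + 11973 = 11981)
I(m, s) = 2*s + 2*s² (I(m, s) = 2*(s + s*s) = 2*(s + s²) = 2*s + 2*s²)
h = 104304 (h = -16 + 8*(11981 + 1059) = -16 + 8*13040 = -16 + 104320 = 104304)
h*u(I(-4, 4)) = 104304*(3*(2*4*(1 + 4))²) = 104304*(3*(2*4*5)²) = 104304*(3*40²) = 104304*(3*1600) = 104304*4800 = 500659200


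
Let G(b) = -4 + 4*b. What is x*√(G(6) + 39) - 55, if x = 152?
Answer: -55 + 152*√59 ≈ 1112.5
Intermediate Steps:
x*√(G(6) + 39) - 55 = 152*√((-4 + 4*6) + 39) - 55 = 152*√((-4 + 24) + 39) - 55 = 152*√(20 + 39) - 55 = 152*√59 - 55 = -55 + 152*√59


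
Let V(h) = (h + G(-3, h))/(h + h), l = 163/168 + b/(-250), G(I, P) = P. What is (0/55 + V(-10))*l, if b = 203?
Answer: 3323/21000 ≈ 0.15824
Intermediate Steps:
l = 3323/21000 (l = 163/168 + 203/(-250) = 163*(1/168) + 203*(-1/250) = 163/168 - 203/250 = 3323/21000 ≈ 0.15824)
V(h) = 1 (V(h) = (h + h)/(h + h) = (2*h)/((2*h)) = (2*h)*(1/(2*h)) = 1)
(0/55 + V(-10))*l = (0/55 + 1)*(3323/21000) = (0*(1/55) + 1)*(3323/21000) = (0 + 1)*(3323/21000) = 1*(3323/21000) = 3323/21000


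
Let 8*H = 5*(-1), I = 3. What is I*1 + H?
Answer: 19/8 ≈ 2.3750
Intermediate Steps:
H = -5/8 (H = (5*(-1))/8 = (⅛)*(-5) = -5/8 ≈ -0.62500)
I*1 + H = 3*1 - 5/8 = 3 - 5/8 = 19/8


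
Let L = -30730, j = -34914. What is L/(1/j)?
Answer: 1072907220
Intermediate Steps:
L/(1/j) = -30730/(1/(-34914)) = -30730/(-1/34914) = -30730*(-34914) = 1072907220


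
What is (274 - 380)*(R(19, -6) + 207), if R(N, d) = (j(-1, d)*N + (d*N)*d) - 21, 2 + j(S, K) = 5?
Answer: -98262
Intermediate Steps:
j(S, K) = 3 (j(S, K) = -2 + 5 = 3)
R(N, d) = -21 + 3*N + N*d² (R(N, d) = (3*N + (d*N)*d) - 21 = (3*N + (N*d)*d) - 21 = (3*N + N*d²) - 21 = -21 + 3*N + N*d²)
(274 - 380)*(R(19, -6) + 207) = (274 - 380)*((-21 + 3*19 + 19*(-6)²) + 207) = -106*((-21 + 57 + 19*36) + 207) = -106*((-21 + 57 + 684) + 207) = -106*(720 + 207) = -106*927 = -98262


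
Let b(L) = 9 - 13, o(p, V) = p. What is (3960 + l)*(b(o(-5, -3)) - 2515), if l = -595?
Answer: -8476435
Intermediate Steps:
b(L) = -4
(3960 + l)*(b(o(-5, -3)) - 2515) = (3960 - 595)*(-4 - 2515) = 3365*(-2519) = -8476435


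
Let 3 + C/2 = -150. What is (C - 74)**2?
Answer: 144400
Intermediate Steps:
C = -306 (C = -6 + 2*(-150) = -6 - 300 = -306)
(C - 74)**2 = (-306 - 74)**2 = (-380)**2 = 144400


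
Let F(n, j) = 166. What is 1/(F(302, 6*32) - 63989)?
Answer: -1/63823 ≈ -1.5668e-5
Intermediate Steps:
1/(F(302, 6*32) - 63989) = 1/(166 - 63989) = 1/(-63823) = -1/63823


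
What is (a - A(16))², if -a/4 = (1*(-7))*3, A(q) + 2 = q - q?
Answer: 7396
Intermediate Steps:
A(q) = -2 (A(q) = -2 + (q - q) = -2 + 0 = -2)
a = 84 (a = -4*1*(-7)*3 = -(-28)*3 = -4*(-21) = 84)
(a - A(16))² = (84 - 1*(-2))² = (84 + 2)² = 86² = 7396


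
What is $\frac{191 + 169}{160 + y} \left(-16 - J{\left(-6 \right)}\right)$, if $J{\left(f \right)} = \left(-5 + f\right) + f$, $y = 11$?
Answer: $\frac{40}{19} \approx 2.1053$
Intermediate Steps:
$J{\left(f \right)} = -5 + 2 f$
$\frac{191 + 169}{160 + y} \left(-16 - J{\left(-6 \right)}\right) = \frac{191 + 169}{160 + 11} \left(-16 - \left(-5 + 2 \left(-6\right)\right)\right) = \frac{360}{171} \left(-16 - \left(-5 - 12\right)\right) = 360 \cdot \frac{1}{171} \left(-16 - -17\right) = \frac{40 \left(-16 + 17\right)}{19} = \frac{40}{19} \cdot 1 = \frac{40}{19}$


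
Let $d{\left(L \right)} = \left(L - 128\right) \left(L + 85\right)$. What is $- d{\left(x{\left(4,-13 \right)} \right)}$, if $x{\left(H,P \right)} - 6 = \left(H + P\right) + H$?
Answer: $10922$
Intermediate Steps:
$x{\left(H,P \right)} = 6 + P + 2 H$ ($x{\left(H,P \right)} = 6 + \left(\left(H + P\right) + H\right) = 6 + \left(P + 2 H\right) = 6 + P + 2 H$)
$d{\left(L \right)} = \left(-128 + L\right) \left(85 + L\right)$
$- d{\left(x{\left(4,-13 \right)} \right)} = - (-10880 + \left(6 - 13 + 2 \cdot 4\right)^{2} - 43 \left(6 - 13 + 2 \cdot 4\right)) = - (-10880 + \left(6 - 13 + 8\right)^{2} - 43 \left(6 - 13 + 8\right)) = - (-10880 + 1^{2} - 43) = - (-10880 + 1 - 43) = \left(-1\right) \left(-10922\right) = 10922$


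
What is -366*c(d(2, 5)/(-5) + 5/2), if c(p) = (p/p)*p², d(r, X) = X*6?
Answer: -8967/2 ≈ -4483.5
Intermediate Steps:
d(r, X) = 6*X
c(p) = p² (c(p) = 1*p² = p²)
-366*c(d(2, 5)/(-5) + 5/2) = -366*((6*5)/(-5) + 5/2)² = -366*(30*(-⅕) + 5*(½))² = -366*(-6 + 5/2)² = -366*(-7/2)² = -366*49/4 = -8967/2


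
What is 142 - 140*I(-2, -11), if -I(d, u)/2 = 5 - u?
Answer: 4622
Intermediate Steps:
I(d, u) = -10 + 2*u (I(d, u) = -2*(5 - u) = -10 + 2*u)
142 - 140*I(-2, -11) = 142 - 140*(-10 + 2*(-11)) = 142 - 140*(-10 - 22) = 142 - 140*(-32) = 142 + 4480 = 4622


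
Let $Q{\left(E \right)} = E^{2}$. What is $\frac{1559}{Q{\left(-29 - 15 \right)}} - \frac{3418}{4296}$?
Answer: $\frac{10027}{1039632} \approx 0.0096448$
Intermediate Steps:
$\frac{1559}{Q{\left(-29 - 15 \right)}} - \frac{3418}{4296} = \frac{1559}{\left(-29 - 15\right)^{2}} - \frac{3418}{4296} = \frac{1559}{\left(-44\right)^{2}} - \frac{1709}{2148} = \frac{1559}{1936} - \frac{1709}{2148} = \frac{10027}{1039632}$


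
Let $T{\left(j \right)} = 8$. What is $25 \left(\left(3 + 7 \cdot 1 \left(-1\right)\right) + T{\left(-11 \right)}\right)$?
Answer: $100$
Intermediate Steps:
$25 \left(\left(3 + 7 \cdot 1 \left(-1\right)\right) + T{\left(-11 \right)}\right) = 25 \left(\left(3 + 7 \cdot 1 \left(-1\right)\right) + 8\right) = 25 \left(\left(3 + 7 \left(-1\right)\right) + 8\right) = 25 \left(\left(3 - 7\right) + 8\right) = 25 \left(-4 + 8\right) = 25 \cdot 4 = 100$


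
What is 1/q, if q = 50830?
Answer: 1/50830 ≈ 1.9673e-5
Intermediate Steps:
1/q = 1/50830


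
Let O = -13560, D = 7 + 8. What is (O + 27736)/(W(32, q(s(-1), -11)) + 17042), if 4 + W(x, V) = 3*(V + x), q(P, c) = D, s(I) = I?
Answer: 14176/17179 ≈ 0.82519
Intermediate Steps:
D = 15
q(P, c) = 15
W(x, V) = -4 + 3*V + 3*x (W(x, V) = -4 + 3*(V + x) = -4 + (3*V + 3*x) = -4 + 3*V + 3*x)
(O + 27736)/(W(32, q(s(-1), -11)) + 17042) = (-13560 + 27736)/((-4 + 3*15 + 3*32) + 17042) = 14176/((-4 + 45 + 96) + 17042) = 14176/(137 + 17042) = 14176/17179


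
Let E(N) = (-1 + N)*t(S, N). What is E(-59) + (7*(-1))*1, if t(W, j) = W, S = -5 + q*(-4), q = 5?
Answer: 1493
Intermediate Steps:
S = -25 (S = -5 + 5*(-4) = -5 - 20 = -25)
E(N) = 25 - 25*N (E(N) = (-1 + N)*(-25) = 25 - 25*N)
E(-59) + (7*(-1))*1 = (25 - 25*(-59)) + (7*(-1))*1 = (25 + 1475) - 7*1 = 1500 - 7 = 1493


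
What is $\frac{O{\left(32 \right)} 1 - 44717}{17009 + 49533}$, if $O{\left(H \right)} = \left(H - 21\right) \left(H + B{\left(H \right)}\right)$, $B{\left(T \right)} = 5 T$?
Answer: $- \frac{42605}{66542} \approx -0.64027$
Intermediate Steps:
$O{\left(H \right)} = 6 H \left(-21 + H\right)$ ($O{\left(H \right)} = \left(H - 21\right) \left(H + 5 H\right) = \left(-21 + H\right) 6 H = 6 H \left(-21 + H\right)$)
$\frac{O{\left(32 \right)} 1 - 44717}{17009 + 49533} = \frac{6 \cdot 32 \left(-21 + 32\right) 1 - 44717}{17009 + 49533} = \frac{6 \cdot 32 \cdot 11 \cdot 1 - 44717}{66542} = \left(2112 \cdot 1 - 44717\right) \frac{1}{66542} = \left(2112 - 44717\right) \frac{1}{66542} = \left(-42605\right) \frac{1}{66542} = - \frac{42605}{66542}$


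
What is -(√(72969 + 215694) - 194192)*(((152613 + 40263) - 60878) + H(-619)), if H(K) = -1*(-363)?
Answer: 25703447312 - 132361*√288663 ≈ 2.5632e+10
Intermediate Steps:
H(K) = 363
-(√(72969 + 215694) - 194192)*(((152613 + 40263) - 60878) + H(-619)) = -(√(72969 + 215694) - 194192)*(((152613 + 40263) - 60878) + 363) = -(√288663 - 194192)*((192876 - 60878) + 363) = -(-194192 + √288663)*(131998 + 363) = -(-194192 + √288663)*132361 = -(-25703447312 + 132361*√288663) = 25703447312 - 132361*√288663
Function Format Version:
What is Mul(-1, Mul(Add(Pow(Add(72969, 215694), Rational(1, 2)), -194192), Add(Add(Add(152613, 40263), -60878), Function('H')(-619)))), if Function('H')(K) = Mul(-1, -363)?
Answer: Add(25703447312, Mul(-132361, Pow(288663, Rational(1, 2)))) ≈ 2.5632e+10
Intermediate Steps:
Function('H')(K) = 363
Mul(-1, Mul(Add(Pow(Add(72969, 215694), Rational(1, 2)), -194192), Add(Add(Add(152613, 40263), -60878), Function('H')(-619)))) = Mul(-1, Mul(Add(Pow(Add(72969, 215694), Rational(1, 2)), -194192), Add(Add(Add(152613, 40263), -60878), 363))) = Mul(-1, Mul(Add(Pow(288663, Rational(1, 2)), -194192), Add(Add(192876, -60878), 363))) = Mul(-1, Mul(Add(-194192, Pow(288663, Rational(1, 2))), Add(131998, 363))) = Mul(-1, Mul(Add(-194192, Pow(288663, Rational(1, 2))), 132361)) = Mul(-1, Add(-25703447312, Mul(132361, Pow(288663, Rational(1, 2))))) = Add(25703447312, Mul(-132361, Pow(288663, Rational(1, 2))))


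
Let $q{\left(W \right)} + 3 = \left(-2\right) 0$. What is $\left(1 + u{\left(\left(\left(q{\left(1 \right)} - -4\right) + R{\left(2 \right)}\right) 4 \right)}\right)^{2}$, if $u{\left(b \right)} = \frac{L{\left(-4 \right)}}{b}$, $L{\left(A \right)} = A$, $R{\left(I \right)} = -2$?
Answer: $4$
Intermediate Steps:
$q{\left(W \right)} = -3$ ($q{\left(W \right)} = -3 - 0 = -3 + 0 = -3$)
$u{\left(b \right)} = - \frac{4}{b}$
$\left(1 + u{\left(\left(\left(q{\left(1 \right)} - -4\right) + R{\left(2 \right)}\right) 4 \right)}\right)^{2} = \left(1 - \frac{4}{\left(\left(-3 - -4\right) - 2\right) 4}\right)^{2} = \left(1 - \frac{4}{\left(\left(-3 + 4\right) - 2\right) 4}\right)^{2} = \left(1 - \frac{4}{\left(1 - 2\right) 4}\right)^{2} = \left(1 - \frac{4}{\left(-1\right) 4}\right)^{2} = \left(1 - \frac{4}{-4}\right)^{2} = \left(1 - -1\right)^{2} = \left(1 + 1\right)^{2} = 2^{2} = 4$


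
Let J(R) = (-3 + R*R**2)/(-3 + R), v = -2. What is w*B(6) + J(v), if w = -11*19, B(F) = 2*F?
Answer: -12529/5 ≈ -2505.8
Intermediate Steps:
w = -209
J(R) = (-3 + R**3)/(-3 + R)
w*B(6) + J(v) = -418*6 + (-3 + (-2)**3)/(-3 - 2) = -209*12 + (-3 - 8)/(-5) = -2508 - 1/5*(-11) = -2508 + 11/5 = -12529/5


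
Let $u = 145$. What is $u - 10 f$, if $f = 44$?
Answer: $-295$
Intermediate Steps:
$u - 10 f = 145 - 440 = -295$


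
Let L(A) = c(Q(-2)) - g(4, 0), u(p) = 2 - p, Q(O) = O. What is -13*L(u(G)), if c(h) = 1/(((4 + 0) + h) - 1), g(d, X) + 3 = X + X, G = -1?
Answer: -52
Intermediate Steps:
g(d, X) = -3 + 2*X (g(d, X) = -3 + (X + X) = -3 + 2*X)
c(h) = 1/(3 + h) (c(h) = 1/((4 + h) - 1) = 1/(3 + h))
L(A) = 4 (L(A) = 1/(3 - 2) - (-3 + 2*0) = 1/1 - (-3 + 0) = 1 - 1*(-3) = 1 + 3 = 4)
-13*L(u(G)) = -13*4 = -52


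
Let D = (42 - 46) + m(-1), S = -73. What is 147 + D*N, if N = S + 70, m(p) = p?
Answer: 162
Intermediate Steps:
D = -5 (D = (42 - 46) - 1 = -4 - 1 = -5)
N = -3 (N = -73 + 70 = -3)
147 + D*N = 147 - 5*(-3) = 147 + 15 = 162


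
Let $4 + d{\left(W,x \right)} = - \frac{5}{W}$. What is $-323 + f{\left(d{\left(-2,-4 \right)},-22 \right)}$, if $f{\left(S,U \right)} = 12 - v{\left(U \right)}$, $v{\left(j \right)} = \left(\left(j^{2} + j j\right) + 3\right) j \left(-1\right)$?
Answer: $-21673$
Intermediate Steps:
$d{\left(W,x \right)} = -4 - \frac{5}{W}$
$v{\left(j \right)} = - j \left(3 + 2 j^{2}\right)$ ($v{\left(j \right)} = \left(\left(j^{2} + j^{2}\right) + 3\right) j \left(-1\right) = \left(2 j^{2} + 3\right) j \left(-1\right) = \left(3 + 2 j^{2}\right) j \left(-1\right) = j \left(3 + 2 j^{2}\right) \left(-1\right) = - j \left(3 + 2 j^{2}\right)$)
$f{\left(S,U \right)} = 12 + U \left(3 + 2 U^{2}\right)$ ($f{\left(S,U \right)} = 12 - - U \left(3 + 2 U^{2}\right) = 12 + U \left(3 + 2 U^{2}\right)$)
$-323 + f{\left(d{\left(-2,-4 \right)},-22 \right)} = -323 + \left(12 - 22 \left(3 + 2 \left(-22\right)^{2}\right)\right) = -323 + \left(12 - 22 \left(3 + 2 \cdot 484\right)\right) = -323 + \left(12 - 22 \left(3 + 968\right)\right) = -323 + \left(12 - 21362\right) = -323 - 21350 = -21673$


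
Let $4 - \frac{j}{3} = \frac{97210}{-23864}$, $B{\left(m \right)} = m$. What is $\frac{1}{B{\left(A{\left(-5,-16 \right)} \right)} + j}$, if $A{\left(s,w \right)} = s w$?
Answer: $\frac{11932}{1243559} \approx 0.009595$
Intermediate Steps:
$j = \frac{288999}{11932}$ ($j = 12 - 3 \frac{97210}{-23864} = 12 - 3 \cdot 97210 \left(- \frac{1}{23864}\right) = 12 - - \frac{145815}{11932} = 12 + \frac{145815}{11932} = \frac{288999}{11932} \approx 24.22$)
$\frac{1}{B{\left(A{\left(-5,-16 \right)} \right)} + j} = \frac{1}{\left(-5\right) \left(-16\right) + \frac{288999}{11932}} = \frac{1}{80 + \frac{288999}{11932}} = \frac{1}{\frac{1243559}{11932}} = \frac{11932}{1243559}$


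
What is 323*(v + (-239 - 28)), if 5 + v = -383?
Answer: -211565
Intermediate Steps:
v = -388 (v = -5 - 383 = -388)
323*(v + (-239 - 28)) = 323*(-388 + (-239 - 28)) = 323*(-388 - 267) = 323*(-655) = -211565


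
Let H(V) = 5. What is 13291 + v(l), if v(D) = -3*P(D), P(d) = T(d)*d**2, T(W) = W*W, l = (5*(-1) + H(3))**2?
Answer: 13291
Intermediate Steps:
l = 0 (l = (5*(-1) + 5)**2 = (-5 + 5)**2 = 0**2 = 0)
T(W) = W**2
P(d) = d**4 (P(d) = d**2*d**2 = d**4)
v(D) = -3*D**4
13291 + v(l) = 13291 - 3*0**4 = 13291 - 3*0 = 13291 + 0 = 13291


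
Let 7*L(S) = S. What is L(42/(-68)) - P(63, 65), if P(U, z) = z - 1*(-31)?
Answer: -3267/34 ≈ -96.088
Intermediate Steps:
L(S) = S/7
P(U, z) = 31 + z (P(U, z) = z + 31 = 31 + z)
L(42/(-68)) - P(63, 65) = (42/(-68))/7 - (31 + 65) = (42*(-1/68))/7 - 1*96 = (⅐)*(-21/34) - 96 = -3/34 - 96 = -3267/34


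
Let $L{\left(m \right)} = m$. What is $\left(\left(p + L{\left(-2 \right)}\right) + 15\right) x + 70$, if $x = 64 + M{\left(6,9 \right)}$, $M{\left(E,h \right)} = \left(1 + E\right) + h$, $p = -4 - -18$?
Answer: $2230$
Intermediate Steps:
$p = 14$ ($p = -4 + 18 = 14$)
$M{\left(E,h \right)} = 1 + E + h$
$x = 80$ ($x = 64 + \left(1 + 6 + 9\right) = 64 + 16 = 80$)
$\left(\left(p + L{\left(-2 \right)}\right) + 15\right) x + 70 = \left(\left(14 - 2\right) + 15\right) 80 + 70 = \left(12 + 15\right) 80 + 70 = 27 \cdot 80 + 70 = 2160 + 70 = 2230$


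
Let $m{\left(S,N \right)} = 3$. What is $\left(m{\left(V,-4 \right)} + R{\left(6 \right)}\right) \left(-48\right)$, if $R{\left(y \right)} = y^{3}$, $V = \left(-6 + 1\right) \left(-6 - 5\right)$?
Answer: $-10512$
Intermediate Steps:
$V = 55$ ($V = \left(-5\right) \left(-11\right) = 55$)
$\left(m{\left(V,-4 \right)} + R{\left(6 \right)}\right) \left(-48\right) = \left(3 + 6^{3}\right) \left(-48\right) = \left(3 + 216\right) \left(-48\right) = 219 \left(-48\right) = -10512$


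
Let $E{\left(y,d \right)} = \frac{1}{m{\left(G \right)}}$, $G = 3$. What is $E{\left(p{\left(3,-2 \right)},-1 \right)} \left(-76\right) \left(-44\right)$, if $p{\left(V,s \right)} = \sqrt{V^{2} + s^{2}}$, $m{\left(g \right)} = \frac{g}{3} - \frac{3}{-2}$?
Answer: $\frac{6688}{5} \approx 1337.6$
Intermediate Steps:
$m{\left(g \right)} = \frac{3}{2} + \frac{g}{3}$ ($m{\left(g \right)} = g \frac{1}{3} - - \frac{3}{2} = \frac{g}{3} + \frac{3}{2} = \frac{3}{2} + \frac{g}{3}$)
$E{\left(y,d \right)} = \frac{2}{5}$ ($E{\left(y,d \right)} = \frac{1}{\frac{3}{2} + \frac{1}{3} \cdot 3} = \frac{1}{\frac{3}{2} + 1} = \frac{1}{\frac{5}{2}} = \frac{2}{5}$)
$E{\left(p{\left(3,-2 \right)},-1 \right)} \left(-76\right) \left(-44\right) = \frac{2}{5} \left(-76\right) \left(-44\right) = \left(- \frac{152}{5}\right) \left(-44\right) = \frac{6688}{5}$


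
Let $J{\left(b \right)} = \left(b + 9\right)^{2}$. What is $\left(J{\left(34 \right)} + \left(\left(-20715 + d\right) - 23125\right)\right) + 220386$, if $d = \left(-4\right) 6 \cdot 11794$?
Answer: $-104661$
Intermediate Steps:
$d = -283056$ ($d = \left(-24\right) 11794 = -283056$)
$J{\left(b \right)} = \left(9 + b\right)^{2}$
$\left(J{\left(34 \right)} + \left(\left(-20715 + d\right) - 23125\right)\right) + 220386 = \left(\left(9 + 34\right)^{2} - 326896\right) + 220386 = \left(43^{2} - 326896\right) + 220386 = \left(1849 - 326896\right) + 220386 = -325047 + 220386 = -104661$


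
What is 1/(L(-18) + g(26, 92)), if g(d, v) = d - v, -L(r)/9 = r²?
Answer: -1/2982 ≈ -0.00033535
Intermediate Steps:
L(r) = -9*r²
1/(L(-18) + g(26, 92)) = 1/(-9*(-18)² + (26 - 1*92)) = 1/(-9*324 + (26 - 92)) = 1/(-2916 - 66) = 1/(-2982) = -1/2982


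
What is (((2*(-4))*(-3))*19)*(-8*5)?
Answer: -18240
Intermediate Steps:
(((2*(-4))*(-3))*19)*(-8*5) = (-8*(-3)*19)*(-40) = (24*19)*(-40) = 456*(-40) = -18240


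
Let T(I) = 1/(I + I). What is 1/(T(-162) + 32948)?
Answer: 324/10675151 ≈ 3.0351e-5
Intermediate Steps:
T(I) = 1/(2*I)
1/(T(-162) + 32948) = 1/((½)/(-162) + 32948) = 1/((½)*(-1/162) + 32948) = 1/(-1/324 + 32948) = 1/(10675151/324) = 324/10675151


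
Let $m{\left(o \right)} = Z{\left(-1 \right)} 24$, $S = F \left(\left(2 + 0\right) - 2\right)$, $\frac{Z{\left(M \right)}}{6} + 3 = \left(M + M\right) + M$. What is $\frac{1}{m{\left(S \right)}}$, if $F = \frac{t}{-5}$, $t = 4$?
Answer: $- \frac{1}{864} \approx -0.0011574$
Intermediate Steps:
$F = - \frac{4}{5}$ ($F = \frac{4}{-5} = 4 \left(- \frac{1}{5}\right) = - \frac{4}{5} \approx -0.8$)
$Z{\left(M \right)} = -18 + 18 M$ ($Z{\left(M \right)} = -18 + 6 \left(\left(M + M\right) + M\right) = -18 + 6 \left(2 M + M\right) = -18 + 6 \cdot 3 M = -18 + 18 M$)
$S = 0$ ($S = - \frac{4 \left(\left(2 + 0\right) - 2\right)}{5} = - \frac{4 \left(2 - 2\right)}{5} = \left(- \frac{4}{5}\right) 0 = 0$)
$m{\left(o \right)} = -864$ ($m{\left(o \right)} = \left(-18 + 18 \left(-1\right)\right) 24 = \left(-18 - 18\right) 24 = \left(-36\right) 24 = -864$)
$\frac{1}{m{\left(S \right)}} = \frac{1}{-864} = - \frac{1}{864}$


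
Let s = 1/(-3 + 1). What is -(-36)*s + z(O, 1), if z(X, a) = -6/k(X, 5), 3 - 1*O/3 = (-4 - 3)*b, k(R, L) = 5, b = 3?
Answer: -96/5 ≈ -19.200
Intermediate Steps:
s = -½ (s = 1/(-2) = -½ ≈ -0.50000)
O = 72 (O = 9 - 3*(-4 - 3)*3 = 9 - (-21)*3 = 9 - 3*(-21) = 9 + 63 = 72)
z(X, a) = -6/5
-(-36)*s + z(O, 1) = -(-36)*(-1)/2 - 6/5 = -6*3 - 6/5 = -18 - 6/5 = -96/5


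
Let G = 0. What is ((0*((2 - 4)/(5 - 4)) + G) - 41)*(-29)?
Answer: 1189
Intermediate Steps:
((0*((2 - 4)/(5 - 4)) + G) - 41)*(-29) = ((0*((2 - 4)/(5 - 4)) + 0) - 41)*(-29) = ((0*(-2/1) + 0) - 41)*(-29) = ((0*(-2*1) + 0) - 41)*(-29) = ((0*(-2) + 0) - 41)*(-29) = ((0 + 0) - 41)*(-29) = (0 - 41)*(-29) = -41*(-29) = 1189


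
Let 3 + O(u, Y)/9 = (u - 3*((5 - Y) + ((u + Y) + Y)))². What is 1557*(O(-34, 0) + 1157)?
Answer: 41121927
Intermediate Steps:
O(u, Y) = -27 + 9*(-15 - 3*Y - 2*u)² (O(u, Y) = -27 + 9*(u - 3*((5 - Y) + ((u + Y) + Y)))² = -27 + 9*(u - 3*((5 - Y) + ((Y + u) + Y)))² = -27 + 9*(u - 3*((5 - Y) + (u + 2*Y)))² = -27 + 9*(u - 3*(5 + Y + u))² = -27 + 9*(u + (-15 - 3*Y - 3*u))² = -27 + 9*(-15 - 3*Y - 2*u)²)
1557*(O(-34, 0) + 1157) = 1557*((-27 + 9*(15 + 2*(-34) + 3*0)²) + 1157) = 1557*((-27 + 9*(15 - 68 + 0)²) + 1157) = 1557*((-27 + 9*(-53)²) + 1157) = 1557*((-27 + 9*2809) + 1157) = 1557*((-27 + 25281) + 1157) = 1557*(25254 + 1157) = 1557*26411 = 41121927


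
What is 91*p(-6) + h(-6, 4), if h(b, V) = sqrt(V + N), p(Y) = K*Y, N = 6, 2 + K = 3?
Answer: -546 + sqrt(10) ≈ -542.84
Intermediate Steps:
K = 1 (K = -2 + 3 = 1)
p(Y) = Y (p(Y) = 1*Y = Y)
h(b, V) = sqrt(6 + V) (h(b, V) = sqrt(V + 6) = sqrt(6 + V))
91*p(-6) + h(-6, 4) = 91*(-6) + sqrt(6 + 4) = -546 + sqrt(10)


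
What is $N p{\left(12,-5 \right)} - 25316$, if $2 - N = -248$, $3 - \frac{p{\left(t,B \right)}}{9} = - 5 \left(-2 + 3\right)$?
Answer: $-7316$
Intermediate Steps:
$p{\left(t,B \right)} = 72$ ($p{\left(t,B \right)} = 27 - 9 \left(- 5 \left(-2 + 3\right)\right) = 27 - 9 \left(\left(-5\right) 1\right) = 27 - -45 = 27 + 45 = 72$)
$N = 250$ ($N = 2 - -248 = 2 + 248 = 250$)
$N p{\left(12,-5 \right)} - 25316 = 250 \cdot 72 - 25316 = 18000 - 25316 = -7316$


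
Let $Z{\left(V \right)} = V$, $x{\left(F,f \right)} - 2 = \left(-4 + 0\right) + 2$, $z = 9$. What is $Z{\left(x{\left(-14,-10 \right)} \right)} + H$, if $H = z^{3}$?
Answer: $729$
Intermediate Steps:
$x{\left(F,f \right)} = 0$ ($x{\left(F,f \right)} = 2 + \left(\left(-4 + 0\right) + 2\right) = 2 + \left(-4 + 2\right) = 2 - 2 = 0$)
$H = 729$ ($H = 9^{3} = 729$)
$Z{\left(x{\left(-14,-10 \right)} \right)} + H = 0 + 729 = 729$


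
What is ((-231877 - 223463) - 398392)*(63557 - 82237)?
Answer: 15947713760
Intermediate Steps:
((-231877 - 223463) - 398392)*(63557 - 82237) = (-455340 - 398392)*(-18680) = -853732*(-18680) = 15947713760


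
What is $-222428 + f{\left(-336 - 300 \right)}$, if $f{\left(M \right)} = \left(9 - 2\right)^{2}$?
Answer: $-222379$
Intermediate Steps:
$f{\left(M \right)} = 49$ ($f{\left(M \right)} = 7^{2} = 49$)
$-222428 + f{\left(-336 - 300 \right)} = -222428 + 49 = -222379$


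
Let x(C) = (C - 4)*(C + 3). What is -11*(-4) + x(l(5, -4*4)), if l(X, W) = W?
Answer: 304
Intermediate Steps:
x(C) = (-4 + C)*(3 + C)
-11*(-4) + x(l(5, -4*4)) = -11*(-4) + (-12 + (-4*4)² - (-4)*4) = 44 + (-12 + (-16)² - 1*(-16)) = 44 + (-12 + 256 + 16) = 44 + 260 = 304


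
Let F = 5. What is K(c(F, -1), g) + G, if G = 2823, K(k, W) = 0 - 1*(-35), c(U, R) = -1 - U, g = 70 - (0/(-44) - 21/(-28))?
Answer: 2858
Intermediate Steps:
g = 277/4 (g = 70 - (0*(-1/44) - 21*(-1/28)) = 70 - (0 + 3/4) = 70 - 1*3/4 = 70 - 3/4 = 277/4 ≈ 69.250)
K(k, W) = 35 (K(k, W) = 0 + 35 = 35)
K(c(F, -1), g) + G = 35 + 2823 = 2858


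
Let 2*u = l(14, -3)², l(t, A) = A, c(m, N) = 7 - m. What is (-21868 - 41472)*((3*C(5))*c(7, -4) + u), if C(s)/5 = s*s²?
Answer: -285030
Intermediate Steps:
C(s) = 5*s³ (C(s) = 5*(s*s²) = 5*s³)
u = 9/2 (u = (½)*(-3)² = (½)*9 = 9/2 ≈ 4.5000)
(-21868 - 41472)*((3*C(5))*c(7, -4) + u) = (-21868 - 41472)*((3*(5*5³))*(7 - 1*7) + 9/2) = -63340*((3*(5*125))*(7 - 7) + 9/2) = -63340*((3*625)*0 + 9/2) = -63340*(1875*0 + 9/2) = -63340*(0 + 9/2) = -63340*9/2 = -285030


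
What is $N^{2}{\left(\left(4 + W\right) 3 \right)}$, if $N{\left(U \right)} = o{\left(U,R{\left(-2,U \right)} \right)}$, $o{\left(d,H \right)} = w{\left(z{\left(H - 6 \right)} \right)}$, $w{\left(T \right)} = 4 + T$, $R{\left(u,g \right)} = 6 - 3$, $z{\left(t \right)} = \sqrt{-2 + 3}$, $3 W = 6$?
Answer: $25$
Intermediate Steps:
$W = 2$ ($W = \frac{1}{3} \cdot 6 = 2$)
$z{\left(t \right)} = 1$ ($z{\left(t \right)} = \sqrt{1} = 1$)
$R{\left(u,g \right)} = 3$ ($R{\left(u,g \right)} = 6 - 3 = 3$)
$o{\left(d,H \right)} = 5$ ($o{\left(d,H \right)} = 4 + 1 = 5$)
$N{\left(U \right)} = 5$
$N^{2}{\left(\left(4 + W\right) 3 \right)} = 5^{2} = 25$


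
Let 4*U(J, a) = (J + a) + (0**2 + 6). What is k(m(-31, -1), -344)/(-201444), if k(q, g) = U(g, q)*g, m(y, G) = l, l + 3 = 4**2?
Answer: -13975/100722 ≈ -0.13875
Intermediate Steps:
l = 13 (l = -3 + 4**2 = -3 + 16 = 13)
U(J, a) = 3/2 + J/4 + a/4 (U(J, a) = ((J + a) + (0**2 + 6))/4 = ((J + a) + (0 + 6))/4 = ((J + a) + 6)/4 = (6 + J + a)/4 = 3/2 + J/4 + a/4)
m(y, G) = 13
k(q, g) = g*(3/2 + g/4 + q/4) (k(q, g) = (3/2 + g/4 + q/4)*g = g*(3/2 + g/4 + q/4))
k(m(-31, -1), -344)/(-201444) = ((1/4)*(-344)*(6 - 344 + 13))/(-201444) = ((1/4)*(-344)*(-325))*(-1/201444) = 27950*(-1/201444) = -13975/100722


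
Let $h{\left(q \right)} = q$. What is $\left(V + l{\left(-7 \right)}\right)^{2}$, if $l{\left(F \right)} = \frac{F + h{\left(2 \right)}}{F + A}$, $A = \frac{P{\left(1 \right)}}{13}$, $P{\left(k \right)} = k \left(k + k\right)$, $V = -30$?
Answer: $\frac{6786025}{7921} \approx 856.71$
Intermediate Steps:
$P{\left(k \right)} = 2 k^{2}$ ($P{\left(k \right)} = k 2 k = 2 k^{2}$)
$A = \frac{2}{13}$ ($A = \frac{2 \cdot 1^{2}}{13} = 2 \cdot 1 \cdot \frac{1}{13} = 2 \cdot \frac{1}{13} = \frac{2}{13} \approx 0.15385$)
$l{\left(F \right)} = \frac{2 + F}{\frac{2}{13} + F}$ ($l{\left(F \right)} = \frac{F + 2}{F + \frac{2}{13}} = \frac{2 + F}{\frac{2}{13} + F}$)
$\left(V + l{\left(-7 \right)}\right)^{2} = \left(-30 + \frac{13 \left(2 - 7\right)}{2 + 13 \left(-7\right)}\right)^{2} = \left(-30 + 13 \frac{1}{2 - 91} \left(-5\right)\right)^{2} = \left(-30 + 13 \frac{1}{-89} \left(-5\right)\right)^{2} = \left(-30 + 13 \left(- \frac{1}{89}\right) \left(-5\right)\right)^{2} = \left(-30 + \frac{65}{89}\right)^{2} = \left(- \frac{2605}{89}\right)^{2} = \frac{6786025}{7921}$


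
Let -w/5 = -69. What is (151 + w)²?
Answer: 246016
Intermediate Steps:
w = 345 (w = -5*(-69) = 345)
(151 + w)² = (151 + 345)² = 496² = 246016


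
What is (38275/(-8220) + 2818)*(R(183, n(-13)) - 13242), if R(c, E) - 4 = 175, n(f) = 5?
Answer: -60418164631/1644 ≈ -3.6751e+7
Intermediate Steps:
R(c, E) = 179 (R(c, E) = 4 + 175 = 179)
(38275/(-8220) + 2818)*(R(183, n(-13)) - 13242) = (38275/(-8220) + 2818)*(179 - 13242) = (38275*(-1/8220) + 2818)*(-13063) = (-7655/1644 + 2818)*(-13063) = (4625137/1644)*(-13063) = -60418164631/1644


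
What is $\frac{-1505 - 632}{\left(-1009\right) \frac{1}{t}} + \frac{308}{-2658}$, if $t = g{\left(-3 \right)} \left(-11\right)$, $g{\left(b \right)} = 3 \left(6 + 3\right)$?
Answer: $- \frac{843657067}{1340961} \approx -629.14$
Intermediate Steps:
$g{\left(b \right)} = 27$ ($g{\left(b \right)} = 3 \cdot 9 = 27$)
$t = -297$ ($t = 27 \left(-11\right) = -297$)
$\frac{-1505 - 632}{\left(-1009\right) \frac{1}{t}} + \frac{308}{-2658} = \frac{-1505 - 632}{\left(-1009\right) \frac{1}{-297}} + \frac{308}{-2658} = \frac{-1505 - 632}{\left(-1009\right) \left(- \frac{1}{297}\right)} + 308 \left(- \frac{1}{2658}\right) = - \frac{2137}{\frac{1009}{297}} - \frac{154}{1329} = \left(-2137\right) \frac{297}{1009} - \frac{154}{1329} = - \frac{634689}{1009} - \frac{154}{1329} = - \frac{843657067}{1340961}$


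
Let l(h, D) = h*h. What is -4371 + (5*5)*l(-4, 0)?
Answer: -3971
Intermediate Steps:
l(h, D) = h²
-4371 + (5*5)*l(-4, 0) = -4371 + (5*5)*(-4)² = -4371 + 25*16 = -4371 + 400 = -3971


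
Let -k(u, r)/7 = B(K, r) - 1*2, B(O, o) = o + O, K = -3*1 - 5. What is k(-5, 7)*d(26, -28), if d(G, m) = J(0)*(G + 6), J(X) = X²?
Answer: 0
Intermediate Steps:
K = -8 (K = -3 - 5 = -8)
B(O, o) = O + o
k(u, r) = 70 - 7*r (k(u, r) = -7*((-8 + r) - 1*2) = -7*((-8 + r) - 2) = -7*(-10 + r) = 70 - 7*r)
d(G, m) = 0 (d(G, m) = 0²*(G + 6) = 0*(6 + G) = 0)
k(-5, 7)*d(26, -28) = (70 - 7*7)*0 = (70 - 49)*0 = 21*0 = 0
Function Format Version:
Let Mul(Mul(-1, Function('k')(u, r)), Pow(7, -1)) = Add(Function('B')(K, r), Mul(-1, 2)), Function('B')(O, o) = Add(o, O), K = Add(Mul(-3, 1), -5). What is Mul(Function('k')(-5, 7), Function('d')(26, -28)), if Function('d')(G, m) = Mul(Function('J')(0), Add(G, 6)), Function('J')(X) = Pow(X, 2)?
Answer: 0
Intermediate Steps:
K = -8 (K = Add(-3, -5) = -8)
Function('B')(O, o) = Add(O, o)
Function('k')(u, r) = Add(70, Mul(-7, r)) (Function('k')(u, r) = Mul(-7, Add(Add(-8, r), Mul(-1, 2))) = Mul(-7, Add(Add(-8, r), -2)) = Mul(-7, Add(-10, r)) = Add(70, Mul(-7, r)))
Function('d')(G, m) = 0 (Function('d')(G, m) = Mul(Pow(0, 2), Add(G, 6)) = Mul(0, Add(6, G)) = 0)
Mul(Function('k')(-5, 7), Function('d')(26, -28)) = Mul(Add(70, Mul(-7, 7)), 0) = Mul(Add(70, -49), 0) = Mul(21, 0) = 0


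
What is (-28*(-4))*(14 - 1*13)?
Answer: 112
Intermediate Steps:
(-28*(-4))*(14 - 1*13) = 112*(14 - 13) = 112*1 = 112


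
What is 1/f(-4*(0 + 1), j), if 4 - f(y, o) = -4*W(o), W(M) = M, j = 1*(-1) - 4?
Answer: -1/16 ≈ -0.062500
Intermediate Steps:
j = -5 (j = -1 - 4 = -5)
f(y, o) = 4 + 4*o (f(y, o) = 4 - (-4)*o = 4 + 4*o)
1/f(-4*(0 + 1), j) = 1/(4 + 4*(-5)) = 1/(4 - 20) = 1/(-16) = -1/16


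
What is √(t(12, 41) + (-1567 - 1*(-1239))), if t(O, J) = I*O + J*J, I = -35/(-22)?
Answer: 3*√18447/11 ≈ 37.042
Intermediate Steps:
I = 35/22 (I = -35*(-1/22) = 35/22 ≈ 1.5909)
t(O, J) = J² + 35*O/22 (t(O, J) = 35*O/22 + J*J = 35*O/22 + J² = J² + 35*O/22)
√(t(12, 41) + (-1567 - 1*(-1239))) = √((41² + (35/22)*12) + (-1567 - 1*(-1239))) = √((1681 + 210/11) + (-1567 + 1239)) = √(18701/11 - 328) = √(15093/11) = 3*√18447/11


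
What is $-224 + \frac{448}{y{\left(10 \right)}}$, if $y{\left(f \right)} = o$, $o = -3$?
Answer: $- \frac{1120}{3} \approx -373.33$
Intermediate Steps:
$y{\left(f \right)} = -3$
$-224 + \frac{448}{y{\left(10 \right)}} = -224 + \frac{448}{-3} = -224 + 448 \left(- \frac{1}{3}\right) = -224 - \frac{448}{3} = - \frac{1120}{3}$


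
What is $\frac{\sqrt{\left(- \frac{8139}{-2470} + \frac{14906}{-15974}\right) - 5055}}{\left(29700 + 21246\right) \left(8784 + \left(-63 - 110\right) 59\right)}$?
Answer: $- \frac{i \sqrt{40131313951000870}}{204313747206660} \approx - 9.8049 \cdot 10^{-7} i$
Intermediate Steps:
$\frac{\sqrt{\left(- \frac{8139}{-2470} + \frac{14906}{-15974}\right) - 5055}}{\left(29700 + 21246\right) \left(8784 + \left(-63 - 110\right) 59\right)} = \frac{\sqrt{\left(\left(-8139\right) \left(- \frac{1}{2470}\right) + 14906 \left(- \frac{1}{15974}\right)\right) - 5055}}{50946 \left(8784 - 10207\right)} = \frac{\sqrt{\left(\frac{8139}{2470} - \frac{7453}{7987}\right) - 5055}}{50946 \left(8784 - 10207\right)} = \frac{\sqrt{\frac{46597283}{19727890} - 5055}}{50946 \left(-1423\right)} = \frac{\sqrt{- \frac{99677886667}{19727890}}}{-72496158} = \frac{i \sqrt{40131313951000870}}{2818270} \left(- \frac{1}{72496158}\right) = - \frac{i \sqrt{40131313951000870}}{204313747206660}$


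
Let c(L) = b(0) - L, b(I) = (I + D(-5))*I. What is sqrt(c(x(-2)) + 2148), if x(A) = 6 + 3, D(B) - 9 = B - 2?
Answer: sqrt(2139) ≈ 46.249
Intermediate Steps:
D(B) = 7 + B (D(B) = 9 + (B - 2) = 9 + (-2 + B) = 7 + B)
x(A) = 9
b(I) = I*(2 + I) (b(I) = (I + (7 - 5))*I = (I + 2)*I = (2 + I)*I = I*(2 + I))
c(L) = -L (c(L) = 0*(2 + 0) - L = 0*2 - L = 0 - L = -L)
sqrt(c(x(-2)) + 2148) = sqrt(-1*9 + 2148) = sqrt(-9 + 2148) = sqrt(2139)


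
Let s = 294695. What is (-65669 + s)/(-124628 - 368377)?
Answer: -76342/164335 ≈ -0.46455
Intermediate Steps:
(-65669 + s)/(-124628 - 368377) = (-65669 + 294695)/(-124628 - 368377) = 229026/(-493005) = 229026*(-1/493005) = -76342/164335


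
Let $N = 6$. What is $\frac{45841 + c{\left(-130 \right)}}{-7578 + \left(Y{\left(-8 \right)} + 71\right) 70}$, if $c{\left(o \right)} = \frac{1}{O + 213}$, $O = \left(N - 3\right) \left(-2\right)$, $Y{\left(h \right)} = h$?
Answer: $- \frac{296534}{20493} \approx -14.47$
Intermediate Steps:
$O = -6$ ($O = \left(6 - 3\right) \left(-2\right) = 3 \left(-2\right) = -6$)
$c{\left(o \right)} = \frac{1}{207}$ ($c{\left(o \right)} = \frac{1}{-6 + 213} = \frac{1}{207}$)
$\frac{45841 + c{\left(-130 \right)}}{-7578 + \left(Y{\left(-8 \right)} + 71\right) 70} = \frac{45841 + \frac{1}{207}}{-7578 + \left(-8 + 71\right) 70} = \frac{9489088}{207 \left(-7578 + 63 \cdot 70\right)} = \frac{9489088}{207 \left(-7578 + 4410\right)} = \frac{9489088}{207 \left(-3168\right)} = \frac{9489088}{207} \left(- \frac{1}{3168}\right) = - \frac{296534}{20493}$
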